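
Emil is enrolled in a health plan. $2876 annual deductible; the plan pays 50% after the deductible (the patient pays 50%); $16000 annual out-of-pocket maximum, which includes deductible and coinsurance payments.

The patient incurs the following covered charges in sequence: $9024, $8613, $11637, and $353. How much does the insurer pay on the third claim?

$5893.50

Claim 1 ($9024): $2876 to deductible, leaving $6148; 50% of $6148 = $3074. Cost to patient: $5950. OOP to date $5950. Insurer: $9024 − $5950 = $3074.
Claim 2 ($8613): 50% coinsurance on $8613 = $4306.50. Patient pays $4306.50; OOP now $10256.50. Insurer: $8613 − $4306.50 = $4306.50.
Claim 3 ($11637): 50% coinsurance on $11637 = $5818.50. Adding that to $10256.50 gives $16075, past the $16000 cap; patient pays only $16000 − $10256.50 = $5743.50. Insurer: $11637 − $5743.50 = $5893.50.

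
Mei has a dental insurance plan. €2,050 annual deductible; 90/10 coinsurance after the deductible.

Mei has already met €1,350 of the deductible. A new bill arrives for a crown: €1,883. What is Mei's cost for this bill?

€818.30

Deductible still to meet: €2,050 − €1,350 = €700.
The remaining €1,183 (= €1,883 − €700) moves to coinsurance.
Patient's 10% share of €1,183 is €118.30.
So the patient owes €700 + €118.30 = €818.30.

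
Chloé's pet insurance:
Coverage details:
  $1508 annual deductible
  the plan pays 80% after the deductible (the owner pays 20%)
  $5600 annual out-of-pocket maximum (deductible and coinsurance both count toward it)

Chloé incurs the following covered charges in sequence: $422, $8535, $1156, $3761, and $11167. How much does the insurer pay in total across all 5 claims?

$19441

Claim 1 — $422: fully absorbed by the deductible. Owner owes $422 (running OOP $422). Insurer: $422 − $422 = $0.
Claim 2 — $8535: $1086 finishes the deductible; $7449 goes to coinsurance; 20% of $7449 = $1489.80. Cost to owner: $2575.80. OOP to date $2997.80. Plan pays $8535 − $2575.80 = $5959.20.
Claim 3 — $1156: deductible already satisfied, so owner's share is 20% × $1156 = $231.20. Cost to owner: $231.20. OOP to date $3229. Insurer: $1156 − $231.20 = $924.80.
Claim 4 — $3761: deductible met; 20% of $3761 = $752.20. Owner pays $752.20; OOP now $3981.20. Insurer: $3761 − $752.20 = $3008.80.
Claim 5 — $11167: deductible already satisfied, so owner's share is 20% × $11167 = $2233.40. Adding that to $3981.20 gives $6214.60, past the $5600 cap; owner pays only $5600 − $3981.20 = $1618.80. Insurer: $11167 − $1618.80 = $9548.20.
Insurer total = bills − owner's total = $25041 − $5600 = $19441.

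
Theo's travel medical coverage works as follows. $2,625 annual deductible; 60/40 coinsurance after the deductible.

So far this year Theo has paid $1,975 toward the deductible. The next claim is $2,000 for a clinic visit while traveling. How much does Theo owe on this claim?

$1,975 of the $2,625 deductible is already met, leaving $650.
After the $650 deductible portion, $2,000 − $650 = $1,350 is subject to coinsurance.
Coinsurance: $1,350 × 40% = $540.
That puts the traveler's cost at $650 + $540 = $1,190.

$1,190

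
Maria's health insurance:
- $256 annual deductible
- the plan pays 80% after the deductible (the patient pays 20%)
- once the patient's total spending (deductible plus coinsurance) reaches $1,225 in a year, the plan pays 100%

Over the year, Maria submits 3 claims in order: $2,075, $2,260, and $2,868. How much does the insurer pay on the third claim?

Bill 1, $2,075: $256 finishes the deductible; $1,819 goes to coinsurance; coinsurance $1,819 × 20% = $363.80. Cost to patient: $619.80. OOP to date $619.80. Insurer: $2,075 − $619.80 = $1,455.20.
Bill 2, $2,260: 20% coinsurance on $2,260 = $452. Patient pays $452; OOP now $1,071.80. Insurer: $2,260 − $452 = $1,808.
Bill 3, $2,868: deductible already satisfied, so patient's share is 20% × $2,868 = $573.60. That would push OOP to $1,645.40, over the $1,225 cap, so patient pays $1,225 − $1,071.80 = $153.20. Plan pays $2,868 − $153.20 = $2,714.80.

$2,714.80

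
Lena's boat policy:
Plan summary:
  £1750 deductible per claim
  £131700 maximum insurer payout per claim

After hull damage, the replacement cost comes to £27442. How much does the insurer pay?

£25692

Subtract the deductible: £27442 − £1750 = £25692.
£25692 is within the £131700 limit, so the insurer pays £25692.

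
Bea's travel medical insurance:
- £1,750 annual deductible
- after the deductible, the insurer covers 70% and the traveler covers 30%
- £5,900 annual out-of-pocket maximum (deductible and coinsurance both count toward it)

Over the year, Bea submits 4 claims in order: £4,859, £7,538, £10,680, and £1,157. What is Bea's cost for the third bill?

#1 (£4,859): deductible takes £1,750, £3,109 remains; 30% of £3,109 = £932.70. Cost to traveler: £2,682.70. OOP to date £2,682.70.
#2 (£7,538): deductible met; 30% of £7,538 = £2,261.40. Traveler pays £2,261.40; OOP now £4,944.10.
#3 (£10,680): deductible already satisfied, so traveler's share is 30% × £10,680 = £3,204. Adding that to £4,944.10 gives £8,148.10, past the £5,900 cap; traveler pays only £5,900 − £4,944.10 = £955.90.

£955.90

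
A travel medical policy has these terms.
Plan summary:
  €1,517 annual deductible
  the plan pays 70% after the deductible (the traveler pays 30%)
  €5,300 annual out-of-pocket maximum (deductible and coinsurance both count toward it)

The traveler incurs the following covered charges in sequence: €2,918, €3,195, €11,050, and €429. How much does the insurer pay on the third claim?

€8,645.80

Claim 1 (€2,918): deductible takes €1,517, €1,401 remains; 30% of €1,401 = €420.30. Traveler pays €1,937.30; OOP now €1,937.30. Plan pays €2,918 − €1,937.30 = €980.70.
Claim 2 (€3,195): 30% coinsurance on €3,195 = €958.50. Cost to traveler: €958.50. OOP to date €2,895.80. Plan pays €3,195 − €958.50 = €2,236.50.
Claim 3 (€11,050): 30% coinsurance on €11,050 = €3,315. OOP would hit €6,210.80 > €5,300, so the cap limits the traveler to €5,300 − €2,895.80 = €2,404.20. Plan pays €11,050 − €2,404.20 = €8,645.80.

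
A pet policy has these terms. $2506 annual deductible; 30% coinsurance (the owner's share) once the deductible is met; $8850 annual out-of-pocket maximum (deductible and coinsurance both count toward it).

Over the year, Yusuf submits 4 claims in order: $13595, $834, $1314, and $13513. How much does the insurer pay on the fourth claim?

$11140.10

Bill 1, $13595: $2506 finishes the deductible; $11089 goes to coinsurance; 30% of $11089 = $3326.70. Owner pays $5832.70; OOP now $5832.70. Insurer: $13595 − $5832.70 = $7762.30.
Bill 2, $834: 30% coinsurance on $834 = $250.20. Owner owes $250.20 (running OOP $6082.90). Insurer: $834 − $250.20 = $583.80.
Bill 3, $1314: 30% coinsurance on $1314 = $394.20. Owner owes $394.20 (running OOP $6477.10). Plan pays $1314 − $394.20 = $919.80.
Bill 4, $13513: deductible already satisfied, so owner's share is 30% × $13513 = $4053.90. Adding that to $6477.10 gives $10531, past the $8850 cap; owner pays only $8850 − $6477.10 = $2372.90. Insurer: $13513 − $2372.90 = $11140.10.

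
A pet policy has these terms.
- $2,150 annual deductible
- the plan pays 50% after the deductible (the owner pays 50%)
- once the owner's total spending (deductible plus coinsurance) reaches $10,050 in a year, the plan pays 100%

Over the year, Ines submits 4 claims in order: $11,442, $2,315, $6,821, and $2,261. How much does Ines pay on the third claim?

Bill 1, $11,442: $2,150 finishes the deductible; $9,292 goes to coinsurance; coinsurance $9,292 × 50% = $4,646. Owner owes $6,796 (running OOP $6,796).
Bill 2, $2,315: deductible already satisfied, so owner's share is 50% × $2,315 = $1,157.50. Owner pays $1,157.50; OOP now $7,953.50.
Bill 3, $6,821: deductible already satisfied, so owner's share is 50% × $6,821 = $3,410.50. Adding that to $7,953.50 gives $11,364, past the $10,050 cap; owner pays only $10,050 − $7,953.50 = $2,096.50.

$2,096.50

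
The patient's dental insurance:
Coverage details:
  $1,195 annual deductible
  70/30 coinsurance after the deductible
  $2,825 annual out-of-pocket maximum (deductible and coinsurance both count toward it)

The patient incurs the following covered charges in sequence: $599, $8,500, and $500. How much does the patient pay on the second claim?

Claim 1 — $599: entire amount goes to the deductible. Patient owes $599 (running OOP $599).
Claim 2 — $8,500: deductible takes $596, $7,904 remains; patient's 30% is $2,371.20. Together that's $596 + $2,371.20 = $2,967.20. Adding that to $599 gives $3,566.20, past the $2,825 cap; patient pays only $2,825 − $599 = $2,226.

$2,226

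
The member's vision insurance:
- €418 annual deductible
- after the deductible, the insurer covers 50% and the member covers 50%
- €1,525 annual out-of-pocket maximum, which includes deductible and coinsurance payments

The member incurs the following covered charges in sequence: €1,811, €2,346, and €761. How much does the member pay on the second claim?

#1 (€1,811): deductible takes €418, €1,393 remains; coinsurance €1,393 × 50% = €696.50. Member pays €1,114.50; OOP now €1,114.50.
#2 (€2,346): deductible met; 50% of €2,346 = €1,173. Adding that to €1,114.50 gives €2,287.50, past the €1,525 cap; member pays only €1,525 − €1,114.50 = €410.50.

€410.50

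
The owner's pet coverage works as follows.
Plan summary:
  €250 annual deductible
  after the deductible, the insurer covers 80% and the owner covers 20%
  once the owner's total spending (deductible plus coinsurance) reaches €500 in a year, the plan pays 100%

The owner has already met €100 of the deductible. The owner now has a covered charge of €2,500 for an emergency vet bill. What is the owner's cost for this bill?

€100 of the €250 deductible is already met, leaving €150.
That leaves €2,500 − €150 = €2,350 for coinsurance.
Owner's 20% share of €2,350 is €470.
That puts the owner's cost at €150 + €470 = €620 before any cap.
Adding €620 to the €100 already spent would give €720, which exceeds the €500 cap; the owner pays just €500 − €100 = €400.

€400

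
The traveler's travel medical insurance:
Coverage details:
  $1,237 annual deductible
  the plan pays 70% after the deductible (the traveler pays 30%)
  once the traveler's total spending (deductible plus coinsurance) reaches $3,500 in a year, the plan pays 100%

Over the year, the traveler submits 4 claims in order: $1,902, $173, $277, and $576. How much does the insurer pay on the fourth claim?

$403.20

Claim 1 ($1,902): deductible takes $1,237, $665 remains; traveler's 30% is $199.50. Traveler owes $1,436.50 (running OOP $1,436.50). Plan pays $1,902 − $1,436.50 = $465.50.
Claim 2 ($173): 30% coinsurance on $173 = $51.90. Traveler pays $51.90; OOP now $1,488.40. Plan pays $173 − $51.90 = $121.10.
Claim 3 ($277): 30% coinsurance on $277 = $83.10. Cost to traveler: $83.10. OOP to date $1,571.50. Plan pays $277 − $83.10 = $193.90.
Claim 4 ($576): deductible met; 30% of $576 = $172.80. Traveler owes $172.80 (running OOP $1,744.30). Insurer: $576 − $172.80 = $403.20.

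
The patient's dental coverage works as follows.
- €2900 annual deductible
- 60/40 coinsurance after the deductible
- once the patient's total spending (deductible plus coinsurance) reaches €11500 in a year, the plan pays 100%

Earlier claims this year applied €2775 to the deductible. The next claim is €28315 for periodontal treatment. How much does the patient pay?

€8725

Deductible still to meet: €2900 − €2775 = €125.
After the €125 deductible portion, €28315 − €125 = €28190 is subject to coinsurance.
40% of €28190 = €11276 falls to the patient.
Patient responsibility before any cap: €125 + €11276 = €11401.
Year-to-date out-of-pocket would reach €2775 + €11401 = €14176, above the €11500 maximum, so the patient pays only €11500 − €2775 = €8725.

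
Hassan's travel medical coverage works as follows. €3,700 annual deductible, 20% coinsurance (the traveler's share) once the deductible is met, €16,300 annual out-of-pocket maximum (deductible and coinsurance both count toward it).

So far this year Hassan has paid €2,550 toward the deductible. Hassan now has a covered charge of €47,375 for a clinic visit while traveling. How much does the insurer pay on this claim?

Deductible still to meet: €3,700 − €2,550 = €1,150.
The remaining €46,225 (= €47,375 − €1,150) moves to coinsurance.
Coinsurance: €46,225 × 20% = €9,245.
So the traveler owes €1,150 + €9,245 = €10,395 before any cap.
Year-to-date out-of-pocket becomes €2,550 + €10,395 = €12,945, still under the €16,300 maximum, so no cap applies.
Insurer pays the balance: €47,375 − €10,395 = €36,980.

€36,980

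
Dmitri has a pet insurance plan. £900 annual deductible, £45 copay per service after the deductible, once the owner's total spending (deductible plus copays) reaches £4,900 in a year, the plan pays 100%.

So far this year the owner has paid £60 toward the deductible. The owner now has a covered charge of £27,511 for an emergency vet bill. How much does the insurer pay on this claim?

£26,626

Remaining deductible: £900 − £60 = £840.
That leaves £27,511 − £840 = £26,671 for the copay.
Copay on this service: £45.
Owner responsibility before any cap: £840 + £45 = £885.
Year-to-date out-of-pocket becomes £60 + £885 = £945, still under the £4,900 maximum, so no cap applies.
The insurer covers the remainder: £27,511 − £885 = £26,626.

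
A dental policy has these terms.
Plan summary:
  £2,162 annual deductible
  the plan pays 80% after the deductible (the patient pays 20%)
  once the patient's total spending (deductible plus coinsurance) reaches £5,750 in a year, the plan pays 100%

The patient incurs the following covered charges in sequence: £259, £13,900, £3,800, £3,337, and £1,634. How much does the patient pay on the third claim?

£760

#1 (£259): fully absorbed by the deductible. Patient pays £259; OOP now £259.
#2 (£13,900): £1,903 finishes the deductible; £11,997 goes to coinsurance; 20% of £11,997 = £2,399.40. Patient pays £4,302.40; OOP now £4,561.40.
#3 (£3,800): 20% coinsurance on £3,800 = £760. Cost to patient: £760. OOP to date £5,321.40.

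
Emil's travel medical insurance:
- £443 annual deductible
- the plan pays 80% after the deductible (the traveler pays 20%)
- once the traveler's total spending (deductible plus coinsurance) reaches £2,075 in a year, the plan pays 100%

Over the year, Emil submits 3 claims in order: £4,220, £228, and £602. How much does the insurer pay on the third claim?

Claim 1 — £4,220: £443 finishes the deductible; £3,777 goes to coinsurance; coinsurance £3,777 × 20% = £755.40. Traveler pays £1,198.40; OOP now £1,198.40. Insurer: £4,220 − £1,198.40 = £3,021.60.
Claim 2 — £228: deductible already satisfied, so traveler's share is 20% × £228 = £45.60. Traveler owes £45.60 (running OOP £1,244). Plan pays £228 − £45.60 = £182.40.
Claim 3 — £602: 20% coinsurance on £602 = £120.40. Traveler pays £120.40; OOP now £1,364.40. Insurer: £602 − £120.40 = £481.60.

£481.60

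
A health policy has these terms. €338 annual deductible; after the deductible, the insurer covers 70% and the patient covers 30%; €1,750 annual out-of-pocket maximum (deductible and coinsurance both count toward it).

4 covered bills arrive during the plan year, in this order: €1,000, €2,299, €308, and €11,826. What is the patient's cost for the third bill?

#1 (€1,000): €338 to deductible, leaving €662; 30% of €662 = €198.60. Patient owes €536.60 (running OOP €536.60).
#2 (€2,299): 30% coinsurance on €2,299 = €689.70. Cost to patient: €689.70. OOP to date €1,226.30.
#3 (€308): deductible already satisfied, so patient's share is 30% × €308 = €92.40. Cost to patient: €92.40. OOP to date €1,318.70.

€92.40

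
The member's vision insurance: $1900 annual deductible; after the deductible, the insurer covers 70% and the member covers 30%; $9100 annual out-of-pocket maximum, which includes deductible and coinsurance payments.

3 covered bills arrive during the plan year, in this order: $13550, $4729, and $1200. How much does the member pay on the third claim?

Claim 1 ($13550): $1900 to deductible, leaving $11650; coinsurance $11650 × 30% = $3495. Cost to member: $5395. OOP to date $5395.
Claim 2 ($4729): deductible already satisfied, so member's share is 30% × $4729 = $1418.70. Cost to member: $1418.70. OOP to date $6813.70.
Claim 3 ($1200): 30% coinsurance on $1200 = $360. Cost to member: $360. OOP to date $7173.70.

$360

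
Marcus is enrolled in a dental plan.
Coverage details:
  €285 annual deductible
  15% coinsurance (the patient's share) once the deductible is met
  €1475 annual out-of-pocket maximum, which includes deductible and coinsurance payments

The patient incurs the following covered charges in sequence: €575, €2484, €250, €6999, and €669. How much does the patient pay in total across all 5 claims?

Claim 1 — €575: deductible takes €285, €290 remains; 15% of €290 = €43.50. Patient owes €328.50 (running OOP €328.50).
Claim 2 — €2484: deductible already satisfied, so patient's share is 15% × €2484 = €372.60. Patient pays €372.60; OOP now €701.10.
Claim 3 — €250: deductible met; 15% of €250 = €37.50. Patient owes €37.50 (running OOP €738.60).
Claim 4 — €6999: deductible met; 15% of €6999 = €1049.85. OOP would hit €1788.45 > €1475, so the cap limits the patient to €1475 − €738.60 = €736.40.
Claim 5 — €669: 15% coinsurance on €669 = €100.35. Adding that to €1475 gives €1575.35, past the €1475 cap; patient pays only €1475 − €1475 = €0.
Total paid by the patient: €328.50 + €372.60 + €37.50 + €736.40 + €0 = €1475.

€1475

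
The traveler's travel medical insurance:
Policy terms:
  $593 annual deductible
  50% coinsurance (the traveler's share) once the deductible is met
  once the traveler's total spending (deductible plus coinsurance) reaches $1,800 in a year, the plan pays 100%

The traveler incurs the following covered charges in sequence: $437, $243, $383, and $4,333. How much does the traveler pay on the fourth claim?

$972

Claim 1 ($437): all of it applies to the deductible. Cost to traveler: $437. OOP to date $437.
Claim 2 ($243): $156 finishes the deductible; $87 goes to coinsurance; coinsurance $87 × 50% = $43.50. Cost to traveler: $199.50. OOP to date $636.50.
Claim 3 ($383): deductible already satisfied, so traveler's share is 50% × $383 = $191.50. Traveler owes $191.50 (running OOP $828).
Claim 4 ($4,333): 50% coinsurance on $4,333 = $2,166.50. That would push OOP to $2,994.50, over the $1,800 cap, so traveler pays $1,800 − $828 = $972.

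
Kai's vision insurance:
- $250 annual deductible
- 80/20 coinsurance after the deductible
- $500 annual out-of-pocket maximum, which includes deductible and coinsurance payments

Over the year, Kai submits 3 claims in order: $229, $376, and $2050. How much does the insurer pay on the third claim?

$1871

Claim 1 ($229): fully absorbed by the deductible. Member pays $229; OOP now $229. Insurer: $229 − $229 = $0.
Claim 2 ($376): $21 finishes the deductible; $355 goes to coinsurance; member's 20% is $71. Cost to member: $92. OOP to date $321. Plan pays $376 − $92 = $284.
Claim 3 ($2050): deductible already satisfied, so member's share is 20% × $2050 = $410. That would push OOP to $731, over the $500 cap, so member pays $500 − $321 = $179. Plan pays $2050 − $179 = $1871.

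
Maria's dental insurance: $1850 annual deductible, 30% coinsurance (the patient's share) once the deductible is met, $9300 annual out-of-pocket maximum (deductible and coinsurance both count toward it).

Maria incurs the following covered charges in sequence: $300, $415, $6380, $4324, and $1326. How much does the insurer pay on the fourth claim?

$3026.80

#1 ($300): fully absorbed by the deductible. Cost to patient: $300. OOP to date $300. Plan pays $300 − $300 = $0.
#2 ($415): entire amount goes to the deductible. Cost to patient: $415. OOP to date $715. Insurer: $415 − $415 = $0.
#3 ($6380): deductible takes $1135, $5245 remains; patient's 30% is $1573.50. Patient pays $2708.50; OOP now $3423.50. Plan pays $6380 − $2708.50 = $3671.50.
#4 ($4324): deductible met; 30% of $4324 = $1297.20. Cost to patient: $1297.20. OOP to date $4720.70. Plan pays $4324 − $1297.20 = $3026.80.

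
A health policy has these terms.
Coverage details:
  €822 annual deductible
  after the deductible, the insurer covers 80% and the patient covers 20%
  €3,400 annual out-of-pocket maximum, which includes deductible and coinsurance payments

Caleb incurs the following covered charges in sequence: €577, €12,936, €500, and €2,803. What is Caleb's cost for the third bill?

€39.80

Claim 1 — €577: fully absorbed by the deductible. Cost to patient: €577. OOP to date €577.
Claim 2 — €12,936: €245 to deductible, leaving €12,691; 20% of €12,691 = €2,538.20. Patient owes €2,783.20 (running OOP €3,360.20).
Claim 3 — €500: deductible already satisfied, so patient's share is 20% × €500 = €100. OOP would hit €3,460.20 > €3,400, so the cap limits the patient to €3,400 − €3,360.20 = €39.80.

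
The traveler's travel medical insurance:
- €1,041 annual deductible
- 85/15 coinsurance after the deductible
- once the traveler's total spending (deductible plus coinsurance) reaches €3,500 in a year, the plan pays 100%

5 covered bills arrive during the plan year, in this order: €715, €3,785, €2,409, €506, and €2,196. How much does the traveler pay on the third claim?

€361.35

Claim 1 — €715: fully absorbed by the deductible. Traveler owes €715 (running OOP €715).
Claim 2 — €3,785: €326 finishes the deductible; €3,459 goes to coinsurance; 15% of €3,459 = €518.85. Traveler pays €844.85; OOP now €1,559.85.
Claim 3 — €2,409: 15% coinsurance on €2,409 = €361.35. Traveler pays €361.35; OOP now €1,921.20.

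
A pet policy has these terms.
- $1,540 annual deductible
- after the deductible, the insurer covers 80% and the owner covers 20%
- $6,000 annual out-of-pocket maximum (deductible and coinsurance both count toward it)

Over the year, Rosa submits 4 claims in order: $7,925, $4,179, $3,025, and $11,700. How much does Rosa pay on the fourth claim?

Bill 1, $7,925: deductible takes $1,540, $6,385 remains; owner's 20% is $1,277. Owner owes $2,817 (running OOP $2,817).
Bill 2, $4,179: 20% coinsurance on $4,179 = $835.80. Cost to owner: $835.80. OOP to date $3,652.80.
Bill 3, $3,025: 20% coinsurance on $3,025 = $605. Cost to owner: $605. OOP to date $4,257.80.
Bill 4, $11,700: 20% coinsurance on $11,700 = $2,340. That would push OOP to $6,597.80, over the $6,000 cap, so owner pays $6,000 − $4,257.80 = $1,742.20.

$1,742.20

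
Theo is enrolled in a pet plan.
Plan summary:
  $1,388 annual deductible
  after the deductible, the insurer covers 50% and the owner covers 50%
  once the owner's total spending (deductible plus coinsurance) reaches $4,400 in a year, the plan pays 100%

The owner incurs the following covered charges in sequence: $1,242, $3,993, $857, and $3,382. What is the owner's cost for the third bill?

#1 ($1,242): entire amount goes to the deductible. Cost to owner: $1,242. OOP to date $1,242.
#2 ($3,993): $146 to deductible, leaving $3,847; coinsurance $3,847 × 50% = $1,923.50. Owner owes $2,069.50 (running OOP $3,311.50).
#3 ($857): deductible met; 50% of $857 = $428.50. Cost to owner: $428.50. OOP to date $3,740.

$428.50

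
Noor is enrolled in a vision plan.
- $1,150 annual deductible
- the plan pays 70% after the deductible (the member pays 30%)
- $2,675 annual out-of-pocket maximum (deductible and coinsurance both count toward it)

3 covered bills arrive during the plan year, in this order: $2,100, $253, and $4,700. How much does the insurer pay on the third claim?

Bill 1, $2,100: deductible takes $1,150, $950 remains; member's 30% is $285. Cost to member: $1,435. OOP to date $1,435. Insurer: $2,100 − $1,435 = $665.
Bill 2, $253: deductible met; 30% of $253 = $75.90. Member owes $75.90 (running OOP $1,510.90). Insurer: $253 − $75.90 = $177.10.
Bill 3, $4,700: 30% coinsurance on $4,700 = $1,410. Adding that to $1,510.90 gives $2,920.90, past the $2,675 cap; member pays only $2,675 − $1,510.90 = $1,164.10. Plan pays $4,700 − $1,164.10 = $3,535.90.

$3,535.90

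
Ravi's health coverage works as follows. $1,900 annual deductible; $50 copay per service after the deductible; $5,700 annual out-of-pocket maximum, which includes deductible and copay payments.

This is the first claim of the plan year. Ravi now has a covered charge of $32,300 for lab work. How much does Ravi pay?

Nothing has been paid toward the $1,900 deductible, so the first $1,900 of this charge is applied there.
The remaining $30,400 (= $32,300 − $1,900) moves to the copay.
Copay on this service: $50.
Patient responsibility before any cap: $1,900 + $50 = $1,950.
Total out-of-pocket so far would be $0 + $1,950 = $1,950, below the $5,700 cap — no reduction.

$1,950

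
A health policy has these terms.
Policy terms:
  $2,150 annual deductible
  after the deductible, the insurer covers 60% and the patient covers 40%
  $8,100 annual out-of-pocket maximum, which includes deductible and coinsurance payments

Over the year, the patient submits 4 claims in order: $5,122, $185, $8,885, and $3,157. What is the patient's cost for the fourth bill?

Claim 1 — $5,122: $2,150 to deductible, leaving $2,972; 40% of $2,972 = $1,188.80. Cost to patient: $3,338.80. OOP to date $3,338.80.
Claim 2 — $185: deductible met; 40% of $185 = $74. Patient owes $74 (running OOP $3,412.80).
Claim 3 — $8,885: 40% coinsurance on $8,885 = $3,554. Patient owes $3,554 (running OOP $6,966.80).
Claim 4 — $3,157: deductible already satisfied, so patient's share is 40% × $3,157 = $1,262.80. That would push OOP to $8,229.60, over the $8,100 cap, so patient pays $8,100 − $6,966.80 = $1,133.20.

$1,133.20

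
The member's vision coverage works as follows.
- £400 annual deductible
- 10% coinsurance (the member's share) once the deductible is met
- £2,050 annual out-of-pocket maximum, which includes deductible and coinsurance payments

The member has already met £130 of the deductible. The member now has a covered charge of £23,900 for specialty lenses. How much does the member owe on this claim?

£1,920

£130 of the £400 deductible is already met, leaving £270.
The remaining £23,630 (= £23,900 − £270) moves to coinsurance.
10% of £23,630 = £2,363 falls to the member.
Member responsibility before any cap: £270 + £2,363 = £2,633.
Adding £2,633 to the £130 already spent would give £2,763, which exceeds the £2,050 cap; the member pays just £2,050 − £130 = £1,920.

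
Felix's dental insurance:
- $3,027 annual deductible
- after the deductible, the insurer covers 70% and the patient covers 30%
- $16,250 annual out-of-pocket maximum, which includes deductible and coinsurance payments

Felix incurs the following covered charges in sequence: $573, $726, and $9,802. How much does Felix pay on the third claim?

$4,150.20

Claim 1 ($573): entire amount goes to the deductible. Patient owes $573 (running OOP $573).
Claim 2 ($726): all of it applies to the deductible. Patient owes $726 (running OOP $1,299).
Claim 3 ($9,802): deductible takes $1,728, $8,074 remains; coinsurance $8,074 × 30% = $2,422.20. Cost to patient: $4,150.20. OOP to date $5,449.20.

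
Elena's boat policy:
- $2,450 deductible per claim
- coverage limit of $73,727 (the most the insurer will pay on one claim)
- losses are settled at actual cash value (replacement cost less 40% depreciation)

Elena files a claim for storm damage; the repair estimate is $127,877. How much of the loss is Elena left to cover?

At 40% depreciation, ACV = $127,877 − $51,150.80 = $76,726.20.
After the deductible, $76,726.20 − $2,450 = $74,276.20 remains.
$74,276.20 exceeds the $73,727 limit, so the insurer pays the limit: $73,727.
Owner's share is the uncovered remainder: $127,877 − $73,727 = $54,150.

$54,150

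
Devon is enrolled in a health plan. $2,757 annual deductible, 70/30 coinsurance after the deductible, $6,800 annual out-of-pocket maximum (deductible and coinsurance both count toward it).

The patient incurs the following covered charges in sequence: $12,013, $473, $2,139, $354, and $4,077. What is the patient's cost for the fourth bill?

Claim 1 ($12,013): $2,757 to deductible, leaving $9,256; patient's 30% is $2,776.80. Patient pays $5,533.80; OOP now $5,533.80.
Claim 2 ($473): deductible already satisfied, so patient's share is 30% × $473 = $141.90. Patient owes $141.90 (running OOP $5,675.70).
Claim 3 ($2,139): 30% coinsurance on $2,139 = $641.70. Patient owes $641.70 (running OOP $6,317.40).
Claim 4 ($354): 30% coinsurance on $354 = $106.20. Patient owes $106.20 (running OOP $6,423.60).

$106.20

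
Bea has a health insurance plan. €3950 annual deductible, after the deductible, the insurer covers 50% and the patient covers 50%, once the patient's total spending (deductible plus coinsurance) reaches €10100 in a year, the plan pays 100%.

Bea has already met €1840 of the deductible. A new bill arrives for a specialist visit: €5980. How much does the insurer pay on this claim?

€1840 of the €3950 deductible is already met, leaving €2110.
After the €2110 deductible portion, €5980 − €2110 = €3870 is subject to coinsurance.
Coinsurance: €3870 × 50% = €1935.
So the patient owes €2110 + €1935 = €4045 before any cap.
Total out-of-pocket so far would be €1840 + €4045 = €5885, below the €10100 cap — no reduction.
The plan picks up €5980 − €4045 = €1935.

€1935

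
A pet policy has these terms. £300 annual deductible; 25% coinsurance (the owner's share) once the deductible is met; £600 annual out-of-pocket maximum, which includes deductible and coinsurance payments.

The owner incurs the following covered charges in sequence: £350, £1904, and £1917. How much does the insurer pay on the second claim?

£1616.50

Claim 1 — £350: £300 finishes the deductible; £50 goes to coinsurance; 25% of £50 = £12.50. Owner pays £312.50; OOP now £312.50. Insurer: £350 − £312.50 = £37.50.
Claim 2 — £1904: 25% coinsurance on £1904 = £476. OOP would hit £788.50 > £600, so the cap limits the owner to £600 − £312.50 = £287.50. Plan pays £1904 − £287.50 = £1616.50.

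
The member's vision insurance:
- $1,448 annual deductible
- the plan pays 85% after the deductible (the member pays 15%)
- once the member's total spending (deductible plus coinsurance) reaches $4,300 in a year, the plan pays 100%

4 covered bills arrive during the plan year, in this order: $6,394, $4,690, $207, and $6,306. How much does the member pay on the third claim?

$31.05

Bill 1, $6,394: $1,448 to deductible, leaving $4,946; coinsurance $4,946 × 15% = $741.90. Member pays $2,189.90; OOP now $2,189.90.
Bill 2, $4,690: 15% coinsurance on $4,690 = $703.50. Cost to member: $703.50. OOP to date $2,893.40.
Bill 3, $207: deductible met; 15% of $207 = $31.05. Member pays $31.05; OOP now $2,924.45.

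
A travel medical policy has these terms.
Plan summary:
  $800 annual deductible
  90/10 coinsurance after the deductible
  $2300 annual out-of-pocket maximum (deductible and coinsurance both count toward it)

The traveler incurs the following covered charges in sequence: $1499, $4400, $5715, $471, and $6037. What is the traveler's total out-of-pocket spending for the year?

Bill 1, $1499: $800 to deductible, leaving $699; coinsurance $699 × 10% = $69.90. Traveler pays $869.90; OOP now $869.90.
Bill 2, $4400: 10% coinsurance on $4400 = $440. Traveler pays $440; OOP now $1309.90.
Bill 3, $5715: deductible already satisfied, so traveler's share is 10% × $5715 = $571.50. Traveler owes $571.50 (running OOP $1881.40).
Bill 4, $471: 10% coinsurance on $471 = $47.10. Traveler pays $47.10; OOP now $1928.50.
Bill 5, $6037: deductible met; 10% of $6037 = $603.70. OOP would hit $2532.20 > $2300, so the cap limits the traveler to $2300 − $1928.50 = $371.50.
Summing the traveler's payments: $869.90 + $440 + $571.50 + $47.10 + $371.50 = $2300.

$2300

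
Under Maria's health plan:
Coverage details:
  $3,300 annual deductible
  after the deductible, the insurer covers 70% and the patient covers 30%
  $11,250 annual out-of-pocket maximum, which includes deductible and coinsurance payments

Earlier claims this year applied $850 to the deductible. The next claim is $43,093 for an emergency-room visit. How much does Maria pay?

Remaining deductible: $3,300 − $850 = $2,450.
The remaining $40,643 (= $43,093 − $2,450) moves to coinsurance.
30% of $40,643 = $12,192.90 falls to the patient.
That puts the patient's cost at $2,450 + $12,192.90 = $14,642.90 before any cap.
Year-to-date out-of-pocket would reach $850 + $14,642.90 = $15,492.90, above the $11,250 maximum, so the patient pays only $11,250 − $850 = $10,400.

$10,400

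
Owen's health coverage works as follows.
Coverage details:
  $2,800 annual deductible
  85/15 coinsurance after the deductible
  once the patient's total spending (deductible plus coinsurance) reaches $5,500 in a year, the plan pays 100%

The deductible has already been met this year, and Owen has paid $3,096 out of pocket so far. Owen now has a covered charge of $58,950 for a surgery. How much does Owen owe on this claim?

With the deductible met, the entire $58,950 is subject to coinsurance.
Patient's 15% share of $58,950 is $8,842.50.
That would bring total out-of-pocket to $11,938.50, past the $5,500 cap. The patient is capped at $5,500 − $3,096 = $2,404 on this claim.

$2,404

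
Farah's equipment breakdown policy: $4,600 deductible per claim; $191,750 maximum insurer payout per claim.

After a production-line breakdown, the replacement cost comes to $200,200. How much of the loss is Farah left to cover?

Less the $4,600 deductible: $200,200 − $4,600 = $195,600.
Since $195,600 > $191,750, the payout is capped at $191,750.
Business owner's share is the uncovered remainder: $200,200 − $191,750 = $8,450.

$8,450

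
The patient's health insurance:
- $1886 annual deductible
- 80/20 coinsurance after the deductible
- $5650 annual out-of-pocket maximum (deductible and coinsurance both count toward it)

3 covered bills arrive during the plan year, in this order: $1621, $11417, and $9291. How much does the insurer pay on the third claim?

Bill 1, $1621: fully absorbed by the deductible. Patient owes $1621 (running OOP $1621). Plan pays $1621 − $1621 = $0.
Bill 2, $11417: $265 to deductible, leaving $11152; 20% of $11152 = $2230.40. Patient owes $2495.40 (running OOP $4116.40). Plan pays $11417 − $2495.40 = $8921.60.
Bill 3, $9291: 20% coinsurance on $9291 = $1858.20. That would push OOP to $5974.60, over the $5650 cap, so patient pays $5650 − $4116.40 = $1533.60. Insurer: $9291 − $1533.60 = $7757.40.

$7757.40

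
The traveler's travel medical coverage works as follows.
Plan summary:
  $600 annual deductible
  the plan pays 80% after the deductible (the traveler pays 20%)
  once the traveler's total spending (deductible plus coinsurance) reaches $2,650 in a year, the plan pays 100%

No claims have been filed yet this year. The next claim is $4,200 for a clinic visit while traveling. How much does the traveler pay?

The full $600 deductible is still open; $600 of this bill applies to it.
After the $600 deductible portion, $4,200 − $600 = $3,600 is subject to coinsurance.
Coinsurance: $3,600 × 20% = $720.
That puts the traveler's cost at $600 + $720 = $1,320 before any cap.
Year-to-date out-of-pocket becomes $0 + $1,320 = $1,320, still under the $2,650 maximum, so no cap applies.

$1,320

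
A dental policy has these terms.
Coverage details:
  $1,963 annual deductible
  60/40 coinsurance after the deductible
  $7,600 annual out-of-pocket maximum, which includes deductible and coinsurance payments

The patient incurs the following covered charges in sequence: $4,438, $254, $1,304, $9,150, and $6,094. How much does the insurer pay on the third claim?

Bill 1, $4,438: deductible takes $1,963, $2,475 remains; patient's 40% is $990. Patient pays $2,953; OOP now $2,953. Insurer: $4,438 − $2,953 = $1,485.
Bill 2, $254: deductible already satisfied, so patient's share is 40% × $254 = $101.60. Patient owes $101.60 (running OOP $3,054.60). Plan pays $254 − $101.60 = $152.40.
Bill 3, $1,304: 40% coinsurance on $1,304 = $521.60. Patient owes $521.60 (running OOP $3,576.20). Insurer: $1,304 − $521.60 = $782.40.

$782.40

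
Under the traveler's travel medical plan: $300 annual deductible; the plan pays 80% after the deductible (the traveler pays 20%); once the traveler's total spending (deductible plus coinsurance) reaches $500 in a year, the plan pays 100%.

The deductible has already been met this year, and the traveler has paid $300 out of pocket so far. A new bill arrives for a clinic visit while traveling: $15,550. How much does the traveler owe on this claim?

$200

The deductible is already satisfied, so the full bill goes to coinsurance.
Traveler's 20% share of $15,550 is $3,110.
Year-to-date out-of-pocket would reach $300 + $3,110 = $3,410, above the $500 maximum, so the traveler pays only $500 − $300 = $200.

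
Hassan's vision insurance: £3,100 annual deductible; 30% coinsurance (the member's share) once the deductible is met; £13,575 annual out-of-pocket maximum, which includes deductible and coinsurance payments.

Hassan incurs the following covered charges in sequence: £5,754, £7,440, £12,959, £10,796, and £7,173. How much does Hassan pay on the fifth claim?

£320.30

Claim 1 (£5,754): £3,100 to deductible, leaving £2,654; coinsurance £2,654 × 30% = £796.20. Cost to member: £3,896.20. OOP to date £3,896.20.
Claim 2 (£7,440): 30% coinsurance on £7,440 = £2,232. Cost to member: £2,232. OOP to date £6,128.20.
Claim 3 (£12,959): deductible already satisfied, so member's share is 30% × £12,959 = £3,887.70. Member owes £3,887.70 (running OOP £10,015.90).
Claim 4 (£10,796): deductible already satisfied, so member's share is 30% × £10,796 = £3,238.80. Member pays £3,238.80; OOP now £13,254.70.
Claim 5 (£7,173): 30% coinsurance on £7,173 = £2,151.90. That would push OOP to £15,406.60, over the £13,575 cap, so member pays £13,575 − £13,254.70 = £320.30.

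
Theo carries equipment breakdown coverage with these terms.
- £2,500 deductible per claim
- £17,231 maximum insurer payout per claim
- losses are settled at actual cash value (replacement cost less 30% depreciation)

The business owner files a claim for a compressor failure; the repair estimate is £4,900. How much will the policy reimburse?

Depreciate 30%: the covered value is £4,900 × 0.7 = £3,430.
Subtract the deductible: £3,430 − £2,500 = £930.
£930 ≤ £17,231, so the limit doesn't bind; insurer pays £930.

£930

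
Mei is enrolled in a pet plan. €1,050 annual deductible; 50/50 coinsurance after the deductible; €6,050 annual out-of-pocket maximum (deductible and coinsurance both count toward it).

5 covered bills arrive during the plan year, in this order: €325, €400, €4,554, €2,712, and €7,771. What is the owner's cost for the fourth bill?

€1,356

Claim 1 (€325): entire amount goes to the deductible. Owner pays €325; OOP now €325.
Claim 2 (€400): fully absorbed by the deductible. Owner owes €400 (running OOP €725).
Claim 3 (€4,554): deductible takes €325, €4,229 remains; coinsurance €4,229 × 50% = €2,114.50. Owner pays €2,439.50; OOP now €3,164.50.
Claim 4 (€2,712): deductible already satisfied, so owner's share is 50% × €2,712 = €1,356. Owner pays €1,356; OOP now €4,520.50.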